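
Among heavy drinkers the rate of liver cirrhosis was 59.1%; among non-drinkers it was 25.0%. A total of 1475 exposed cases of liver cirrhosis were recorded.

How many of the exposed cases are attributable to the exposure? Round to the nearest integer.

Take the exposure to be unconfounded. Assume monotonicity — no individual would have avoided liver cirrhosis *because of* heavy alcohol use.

about 851 cases

p₁ = 0.591, p₀ = 0.25.
PN = (p₁ − p₀)/p₁ = (0.591 − 0.25) / 0.591 ≈ 0.57699.
Attributable cases ≈ PN × (exposed cases) = 0.57699 × 1475 ≈ 851.06.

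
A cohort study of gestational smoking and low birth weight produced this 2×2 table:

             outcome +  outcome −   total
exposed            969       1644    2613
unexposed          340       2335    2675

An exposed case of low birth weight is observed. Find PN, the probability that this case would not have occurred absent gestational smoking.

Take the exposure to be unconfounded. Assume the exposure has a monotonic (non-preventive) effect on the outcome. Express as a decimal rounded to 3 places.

p₁ = P(outcome | exposed) = 969/2613 = 0.37084
p₀ = P(outcome | unexposed) = 340/2675 = 0.1271
Under exogeneity and monotonicity, PN = (p₁ − p₀) / p₁.
PN = (0.37084 − 0.1271) / 0.37084 = 0.24374 / 0.37084 ≈ 0.6573

PN ≈ 0.657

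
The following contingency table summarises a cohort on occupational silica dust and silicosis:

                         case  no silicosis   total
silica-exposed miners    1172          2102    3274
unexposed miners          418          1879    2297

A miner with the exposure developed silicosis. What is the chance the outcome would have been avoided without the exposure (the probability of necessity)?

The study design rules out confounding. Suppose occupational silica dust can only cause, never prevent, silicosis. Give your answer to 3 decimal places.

p₁ = P(outcome | exposed) = 1172/3274 = 0.35797
p₀ = P(outcome | unexposed) = 418/2297 = 0.18198
Under exogeneity and monotonicity, PN = (p₁ − p₀)/p₁.
PN = (0.35797 − 0.18198) / 0.35797 ≈ 0.4916

PN ≈ 0.492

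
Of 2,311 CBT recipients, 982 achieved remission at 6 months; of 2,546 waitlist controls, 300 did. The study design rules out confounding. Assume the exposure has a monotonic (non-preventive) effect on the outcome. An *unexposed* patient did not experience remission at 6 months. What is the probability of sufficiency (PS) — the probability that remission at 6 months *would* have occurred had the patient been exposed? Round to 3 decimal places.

p₁ = P(outcome | exposed) = 982/2311 = 0.42492
p₀ = P(outcome | unexposed) = 300/2546 = 0.11783
Under exogeneity and monotonicity, PS = (p₁ − p₀) / (1 − p₀).
PS = (0.42492 − 0.11783) / (1 − 0.11783) = 0.30709 / 0.88217 ≈ 0.3481

PS ≈ 0.348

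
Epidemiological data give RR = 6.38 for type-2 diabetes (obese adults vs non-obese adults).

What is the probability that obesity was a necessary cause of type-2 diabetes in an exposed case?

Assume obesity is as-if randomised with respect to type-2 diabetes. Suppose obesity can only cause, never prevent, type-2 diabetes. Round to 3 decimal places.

PN ≈ 0.843

Under exogeneity and monotonicity, PN = (RR − 1) / RR = 1 − 1/RR.
PN = (6.38 − 1) / 6.38 = 5.38 / 6.38 ≈ 0.8433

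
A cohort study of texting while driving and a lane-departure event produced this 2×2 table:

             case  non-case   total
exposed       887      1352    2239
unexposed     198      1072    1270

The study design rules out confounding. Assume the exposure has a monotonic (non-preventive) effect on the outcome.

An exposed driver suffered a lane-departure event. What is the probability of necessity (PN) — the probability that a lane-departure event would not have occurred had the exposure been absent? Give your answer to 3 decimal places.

PN ≈ 0.606

p₁ = P(outcome | exposed) = 887/2239 = 0.39616
p₀ = P(outcome | unexposed) = 198/1270 = 0.15591
Under exogeneity and monotonicity, PN = (p₁ − p₀)/p₁.
PN = (0.39616 − 0.15591) / 0.39616 ≈ 0.6065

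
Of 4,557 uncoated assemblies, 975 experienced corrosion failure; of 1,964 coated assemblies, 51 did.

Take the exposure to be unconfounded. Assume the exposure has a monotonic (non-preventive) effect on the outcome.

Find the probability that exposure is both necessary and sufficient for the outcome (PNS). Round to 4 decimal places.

PNS ≈ 0.1880

p₁ = P(outcome | exposed) = 975/4557 = 0.21396
p₀ = P(outcome | unexposed) = 51/1964 = 0.025967
Under exogeneity and monotonicity, PNS = p₁ − p₀.
PNS = 0.21396 − 0.025967 = 0.18799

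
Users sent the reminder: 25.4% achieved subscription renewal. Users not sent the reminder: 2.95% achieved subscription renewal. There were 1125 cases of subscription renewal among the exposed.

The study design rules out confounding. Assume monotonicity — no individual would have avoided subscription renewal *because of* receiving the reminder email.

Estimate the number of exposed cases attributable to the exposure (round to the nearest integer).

p₁ = 0.254, p₀ = 0.0295.
PN = (p₁ − p₀)/p₁ = (0.254 − 0.0295) / 0.254 ≈ 0.88386.
Attributable cases ≈ PN × (exposed cases) = 0.88386 × 1125 ≈ 994.34.

about 994 cases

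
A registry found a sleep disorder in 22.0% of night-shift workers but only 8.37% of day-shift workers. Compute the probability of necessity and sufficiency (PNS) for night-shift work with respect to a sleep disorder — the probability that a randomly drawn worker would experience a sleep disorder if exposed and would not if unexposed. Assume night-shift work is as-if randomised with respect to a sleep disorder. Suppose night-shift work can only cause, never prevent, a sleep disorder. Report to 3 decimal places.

PNS ≈ 0.136

p₁ = 0.22, p₀ = 0.0837.
Under exogeneity and monotonicity, PNS = p₁ − p₀.
PNS = 0.22 − 0.0837 = 0.1363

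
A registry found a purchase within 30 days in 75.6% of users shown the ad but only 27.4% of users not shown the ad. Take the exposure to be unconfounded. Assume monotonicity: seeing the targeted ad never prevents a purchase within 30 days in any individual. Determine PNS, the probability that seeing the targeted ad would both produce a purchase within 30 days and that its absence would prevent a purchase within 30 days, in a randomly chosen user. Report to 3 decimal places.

PNS ≈ 0.482

p₁ = 0.756, p₀ = 0.274.
Under exogeneity and monotonicity, PNS = p₁ − p₀.
PNS = 0.756 − 0.274 = 0.482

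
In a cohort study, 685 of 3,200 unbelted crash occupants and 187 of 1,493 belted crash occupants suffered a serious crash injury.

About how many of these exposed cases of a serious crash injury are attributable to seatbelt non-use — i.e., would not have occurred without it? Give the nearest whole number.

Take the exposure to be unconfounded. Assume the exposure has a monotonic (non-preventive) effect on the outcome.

about 284 cases

p₁ = P(outcome | exposed) = 685/3200 = 0.21406
p₀ = P(outcome | unexposed) = 187/1493 = 0.12525
PN = (p₁ − p₀)/p₁ = (0.21406 − 0.12525) / 0.21406 ≈ 0.41489.
Attributable cases ≈ PN × (exposed cases) = 0.41489 × 685 ≈ 284.20.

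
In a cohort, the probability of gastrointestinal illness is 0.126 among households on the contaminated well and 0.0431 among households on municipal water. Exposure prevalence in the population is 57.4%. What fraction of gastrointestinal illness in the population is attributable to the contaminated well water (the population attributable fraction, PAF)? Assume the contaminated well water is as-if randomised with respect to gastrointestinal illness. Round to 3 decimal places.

PAF ≈ 0.525

Let p₁ = 0.126, p₀ = 0.0431.
Overall risk P(Y=1) = π·p₁ + (1−π)·p₀ = 0.574×0.126 + 0.426×0.0431 = 0.090685.
Under exogeneity, PAF = [P(Y=1) − p₀] / P(Y=1).
PAF = (0.090685 − 0.0431) / 0.090685 ≈ 0.5247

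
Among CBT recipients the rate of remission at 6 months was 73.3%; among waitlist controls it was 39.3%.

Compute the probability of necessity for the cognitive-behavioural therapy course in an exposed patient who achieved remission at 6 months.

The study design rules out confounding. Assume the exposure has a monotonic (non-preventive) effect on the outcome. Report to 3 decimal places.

PN ≈ 0.464

p₁ = 0.733, p₀ = 0.393.
Under exogeneity and monotonicity, PN = (p₁ − p₀) / p₁.
PN = (0.733 − 0.393) / 0.733 = 0.34 / 0.733 ≈ 0.4638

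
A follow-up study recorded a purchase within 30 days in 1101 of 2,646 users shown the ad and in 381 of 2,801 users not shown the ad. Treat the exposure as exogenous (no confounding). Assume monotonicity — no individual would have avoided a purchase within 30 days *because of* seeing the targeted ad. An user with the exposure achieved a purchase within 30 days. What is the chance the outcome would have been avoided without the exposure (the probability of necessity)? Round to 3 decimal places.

p₁ = P(outcome | exposed) = 1101/2646 = 0.4161
p₀ = P(outcome | unexposed) = 381/2801 = 0.13602
Under exogeneity and monotonicity, PN = (p₁ − p₀) / p₁.
PN = (0.4161 − 0.13602) / 0.4161 = 0.28008 / 0.4161 ≈ 0.6731

PN ≈ 0.673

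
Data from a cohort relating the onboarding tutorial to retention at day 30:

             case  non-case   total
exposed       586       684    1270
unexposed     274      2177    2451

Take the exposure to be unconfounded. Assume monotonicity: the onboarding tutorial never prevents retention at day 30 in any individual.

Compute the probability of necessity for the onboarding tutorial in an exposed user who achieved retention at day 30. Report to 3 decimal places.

p₁ = P(outcome | exposed) = 586/1270 = 0.46142
p₀ = P(outcome | unexposed) = 274/2451 = 0.11179
Under exogeneity and monotonicity, PN = (p₁ − p₀) / p₁.
PN = (0.46142 − 0.11179) / 0.46142 = 0.34963 / 0.46142 ≈ 0.7577

PN ≈ 0.758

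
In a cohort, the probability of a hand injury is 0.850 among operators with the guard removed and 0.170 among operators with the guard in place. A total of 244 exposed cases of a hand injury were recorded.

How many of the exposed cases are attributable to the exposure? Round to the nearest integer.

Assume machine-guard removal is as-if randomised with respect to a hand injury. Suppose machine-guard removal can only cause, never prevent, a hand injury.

Let p₁ = 0.85, p₀ = 0.17.
PN = (p₁ − p₀)/p₁ = (0.85 − 0.17) / 0.85 ≈ 0.80000.
Attributable cases ≈ PN × (exposed cases) = 0.80000 × 244 ≈ 195.20.

about 195 cases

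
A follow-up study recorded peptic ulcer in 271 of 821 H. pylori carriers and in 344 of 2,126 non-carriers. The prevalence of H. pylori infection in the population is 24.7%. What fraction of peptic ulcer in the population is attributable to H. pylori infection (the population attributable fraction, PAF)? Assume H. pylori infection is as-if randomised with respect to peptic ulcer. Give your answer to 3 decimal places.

p₁ = P(outcome | exposed) = 271/821 = 0.33009
p₀ = P(outcome | unexposed) = 344/2126 = 0.16181
Overall risk P(Y=1) = π·p₁ + (1−π)·p₀ = 0.247×0.33009 + 0.753×0.16181 = 0.20337.
Under exogeneity, PAF = [P(Y=1) − p₀] / P(Y=1).
PAF = (0.20337 − 0.16181) / 0.20337 ≈ 0.2044

PAF ≈ 0.204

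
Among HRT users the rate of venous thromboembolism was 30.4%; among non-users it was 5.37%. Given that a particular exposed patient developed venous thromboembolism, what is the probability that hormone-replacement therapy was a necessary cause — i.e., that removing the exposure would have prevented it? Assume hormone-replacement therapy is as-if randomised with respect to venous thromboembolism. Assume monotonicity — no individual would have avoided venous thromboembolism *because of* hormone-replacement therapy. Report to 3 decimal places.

PN ≈ 0.823

p₁ = 0.304, p₀ = 0.0537.
Under exogeneity and monotonicity, PN = (p₁ − p₀) / p₁.
PN = (0.304 − 0.0537) / 0.304 = 0.2503 / 0.304 ≈ 0.8234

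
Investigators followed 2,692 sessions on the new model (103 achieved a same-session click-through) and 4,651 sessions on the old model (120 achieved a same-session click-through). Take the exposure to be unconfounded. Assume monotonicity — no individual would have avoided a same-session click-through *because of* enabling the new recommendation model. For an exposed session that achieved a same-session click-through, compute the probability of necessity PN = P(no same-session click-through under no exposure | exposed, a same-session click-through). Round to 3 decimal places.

p₁ = P(outcome | exposed) = 103/2692 = 0.038262
p₀ = P(outcome | unexposed) = 120/4651 = 0.025801
Under exogeneity and monotonicity, PN = (p₁ − p₀) / p₁.
PN = (0.038262 − 0.025801) / 0.038262 = 0.012461 / 0.038262 ≈ 0.3257

PN ≈ 0.326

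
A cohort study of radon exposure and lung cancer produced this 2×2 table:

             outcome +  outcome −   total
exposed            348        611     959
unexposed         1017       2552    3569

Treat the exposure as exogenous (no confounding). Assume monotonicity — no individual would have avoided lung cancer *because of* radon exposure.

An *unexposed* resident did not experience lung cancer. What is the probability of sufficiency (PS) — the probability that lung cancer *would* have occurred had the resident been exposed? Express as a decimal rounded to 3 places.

p₁ = P(outcome | exposed) = 348/959 = 0.36288
p₀ = P(outcome | unexposed) = 1017/3569 = 0.28495
Under exogeneity and monotonicity, PS = (p₁ − p₀)/(1 − p₀).
PS = (0.36288 − 0.28495) / 0.71505 ≈ 0.1090

PS ≈ 0.109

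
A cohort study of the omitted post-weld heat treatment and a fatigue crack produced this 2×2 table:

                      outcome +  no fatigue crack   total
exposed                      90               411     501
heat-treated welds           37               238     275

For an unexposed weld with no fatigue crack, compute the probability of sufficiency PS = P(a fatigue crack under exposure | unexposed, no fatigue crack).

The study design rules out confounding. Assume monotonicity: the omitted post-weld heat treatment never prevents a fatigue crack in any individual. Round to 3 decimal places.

p₁ = P(outcome | exposed) = 90/501 = 0.17964
p₀ = P(outcome | unexposed) = 37/275 = 0.13455
Under exogeneity and monotonicity, PS = (p₁ − p₀)/(1 − p₀).
PS = (0.17964 − 0.13455) / 0.86545 ≈ 0.0521

PS ≈ 0.052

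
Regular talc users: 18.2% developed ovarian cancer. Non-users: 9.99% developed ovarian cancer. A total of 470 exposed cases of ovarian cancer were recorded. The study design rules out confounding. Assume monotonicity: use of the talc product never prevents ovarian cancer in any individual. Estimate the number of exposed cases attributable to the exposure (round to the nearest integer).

about 212 cases

p₁ = 0.182, p₀ = 0.0999.
PN = (p₁ − p₀)/p₁ = (0.182 − 0.0999) / 0.182 ≈ 0.45110.
Attributable cases ≈ PN × (exposed cases) = 0.45110 × 470 ≈ 212.02.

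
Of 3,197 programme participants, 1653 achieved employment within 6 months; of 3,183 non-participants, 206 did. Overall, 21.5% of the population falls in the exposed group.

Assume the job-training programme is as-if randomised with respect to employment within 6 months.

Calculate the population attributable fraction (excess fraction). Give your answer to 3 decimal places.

PAF ≈ 0.600

p₁ = P(outcome | exposed) = 1653/3197 = 0.51705
p₀ = P(outcome | unexposed) = 206/3183 = 0.064719
Overall risk P(Y=1) = π·p₁ + (1−π)·p₀ = 0.215×0.51705 + 0.785×0.064719 = 0.16197.
Under exogeneity, PAF = [P(Y=1) − p₀] / P(Y=1).
PAF = (0.16197 − 0.064719) / 0.16197 ≈ 0.6004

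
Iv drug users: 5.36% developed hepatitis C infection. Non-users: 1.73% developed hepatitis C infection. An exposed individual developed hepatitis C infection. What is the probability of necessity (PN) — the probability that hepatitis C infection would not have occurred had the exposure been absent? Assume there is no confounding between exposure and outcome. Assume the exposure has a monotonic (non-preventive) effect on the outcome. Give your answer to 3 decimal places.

p₁ = 0.0536, p₀ = 0.0173.
Under exogeneity and monotonicity, PN = (p₁ − p₀) / p₁.
PN = (0.0536 − 0.0173) / 0.0536 = 0.0363 / 0.0536 ≈ 0.6772

PN ≈ 0.677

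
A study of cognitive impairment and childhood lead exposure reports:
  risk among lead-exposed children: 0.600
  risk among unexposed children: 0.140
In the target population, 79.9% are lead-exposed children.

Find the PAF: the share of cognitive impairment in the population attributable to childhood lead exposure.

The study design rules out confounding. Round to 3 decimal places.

Let p₁ = 0.6, p₀ = 0.14.
Overall risk P(Y=1) = π·p₁ + (1−π)·p₀ = 0.799×0.6 + 0.201×0.14 = 0.50754.
Under exogeneity, PAF = [P(Y=1) − p₀] / P(Y=1).
PAF = (0.50754 − 0.14) / 0.50754 ≈ 0.7242

PAF ≈ 0.724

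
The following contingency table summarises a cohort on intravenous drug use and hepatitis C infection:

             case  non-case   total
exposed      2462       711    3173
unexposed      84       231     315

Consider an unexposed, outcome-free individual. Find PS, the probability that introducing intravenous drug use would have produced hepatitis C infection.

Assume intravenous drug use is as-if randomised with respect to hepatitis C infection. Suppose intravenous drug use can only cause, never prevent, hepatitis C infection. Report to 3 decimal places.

p₁ = P(outcome | exposed) = 2462/3173 = 0.77592
p₀ = P(outcome | unexposed) = 84/315 = 0.26667
Under exogeneity and monotonicity, PS = (p₁ − p₀) / (1 − p₀).
PS = (0.77592 − 0.26667) / (1 − 0.26667) = 0.50926 / 0.73333 ≈ 0.6944

PS ≈ 0.694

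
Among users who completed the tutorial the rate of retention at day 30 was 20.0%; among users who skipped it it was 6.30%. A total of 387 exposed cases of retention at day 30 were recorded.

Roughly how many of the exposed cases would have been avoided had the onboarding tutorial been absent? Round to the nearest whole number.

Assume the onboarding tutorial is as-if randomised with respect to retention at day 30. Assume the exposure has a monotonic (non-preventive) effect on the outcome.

p₁ = 0.2, p₀ = 0.063.
PN = (p₁ − p₀)/p₁ = (0.2 − 0.063) / 0.2 ≈ 0.68500.
Attributable cases ≈ PN × (exposed cases) = 0.68500 × 387 ≈ 265.10.

about 265 cases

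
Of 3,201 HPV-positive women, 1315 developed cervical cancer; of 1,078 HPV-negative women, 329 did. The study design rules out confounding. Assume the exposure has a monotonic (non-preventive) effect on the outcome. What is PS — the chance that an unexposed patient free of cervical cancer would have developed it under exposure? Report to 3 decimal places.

p₁ = P(outcome | exposed) = 1315/3201 = 0.41081
p₀ = P(outcome | unexposed) = 329/1078 = 0.30519
Under exogeneity and monotonicity, PS = (p₁ − p₀) / (1 − p₀).
PS = (0.41081 − 0.30519) / (1 − 0.30519) = 0.10561 / 0.69481 ≈ 0.1520

PS ≈ 0.152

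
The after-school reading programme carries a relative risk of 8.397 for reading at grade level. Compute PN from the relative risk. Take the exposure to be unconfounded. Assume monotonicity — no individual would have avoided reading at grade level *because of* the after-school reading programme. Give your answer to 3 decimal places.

Under exogeneity and monotonicity, PN = (RR − 1) / RR = 1 − 1/RR.
PN = (8.397 − 1) / 8.397 = 7.397 / 8.397 ≈ 0.8809

PN ≈ 0.881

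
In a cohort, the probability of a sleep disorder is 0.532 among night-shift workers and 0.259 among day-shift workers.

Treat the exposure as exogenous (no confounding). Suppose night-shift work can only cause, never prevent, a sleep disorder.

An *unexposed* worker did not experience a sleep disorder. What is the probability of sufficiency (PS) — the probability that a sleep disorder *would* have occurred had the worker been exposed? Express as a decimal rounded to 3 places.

Let p₁ = 0.532, p₀ = 0.259.
Under exogeneity and monotonicity, PS = (p₁ − p₀) / (1 − p₀).
PS = (0.532 − 0.259) / (1 − 0.259) = 0.273 / 0.741 ≈ 0.3684

PS ≈ 0.368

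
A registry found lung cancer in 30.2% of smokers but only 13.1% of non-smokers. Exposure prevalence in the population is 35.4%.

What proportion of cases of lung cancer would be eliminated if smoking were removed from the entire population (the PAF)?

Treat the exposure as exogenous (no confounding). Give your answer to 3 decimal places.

p₁ = 0.302, p₀ = 0.131.
Overall risk P(Y=1) = π·p₁ + (1−π)·p₀ = 0.354×0.302 + 0.646×0.131 = 0.19153.
Under exogeneity, PAF = [P(Y=1) − p₀] / P(Y=1).
PAF = (0.19153 − 0.131) / 0.19153 ≈ 0.3160

PAF ≈ 0.316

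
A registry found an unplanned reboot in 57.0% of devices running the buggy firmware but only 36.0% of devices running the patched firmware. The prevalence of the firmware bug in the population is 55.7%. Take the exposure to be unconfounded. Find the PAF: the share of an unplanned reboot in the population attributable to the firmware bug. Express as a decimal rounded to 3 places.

PAF ≈ 0.245

p₁ = 0.57, p₀ = 0.36.
Overall risk P(Y=1) = π·p₁ + (1−π)·p₀ = 0.557×0.57 + 0.443×0.36 = 0.47697.
Under exogeneity, PAF = [P(Y=1) − p₀] / P(Y=1).
PAF = (0.47697 − 0.36) / 0.47697 ≈ 0.2452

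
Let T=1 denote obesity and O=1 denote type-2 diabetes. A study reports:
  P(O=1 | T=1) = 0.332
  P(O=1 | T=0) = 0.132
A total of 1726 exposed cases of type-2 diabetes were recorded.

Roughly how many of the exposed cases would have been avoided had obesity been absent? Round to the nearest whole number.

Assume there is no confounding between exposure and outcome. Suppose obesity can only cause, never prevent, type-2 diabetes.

Let p₁ = 0.332, p₀ = 0.132.
PN = (p₁ − p₀)/p₁ = (0.332 − 0.132) / 0.332 ≈ 0.60241.
Attributable cases ≈ PN × (exposed cases) = 0.60241 × 1726 ≈ 1039.76.

about 1040 cases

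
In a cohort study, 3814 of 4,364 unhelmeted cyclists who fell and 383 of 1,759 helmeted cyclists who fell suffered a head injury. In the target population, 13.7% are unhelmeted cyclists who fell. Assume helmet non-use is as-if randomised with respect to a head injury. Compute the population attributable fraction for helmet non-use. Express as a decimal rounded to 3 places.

PAF ≈ 0.292

p₁ = P(outcome | exposed) = 3814/4364 = 0.87397
p₀ = P(outcome | unexposed) = 383/1759 = 0.21774
Overall risk P(Y=1) = π·p₁ + (1−π)·p₀ = 0.137×0.87397 + 0.863×0.21774 = 0.30764.
Under exogeneity, PAF = [P(Y=1) − p₀] / P(Y=1).
PAF = (0.30764 − 0.21774) / 0.30764 ≈ 0.2922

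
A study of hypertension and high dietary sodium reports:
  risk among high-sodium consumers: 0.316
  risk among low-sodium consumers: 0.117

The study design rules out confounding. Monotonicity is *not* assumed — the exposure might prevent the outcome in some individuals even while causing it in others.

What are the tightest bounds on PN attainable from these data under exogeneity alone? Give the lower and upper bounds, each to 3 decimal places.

Let p₁ = 0.316, p₀ = 0.117.
Under exogeneity alone the bounds on PN are max{0,(p₁−p₀)/p₁} ≤ PN ≤ min{1,(1−p₀)/p₁}.
  lower = (p₁ − p₀)/p₁ = 0.199 / 0.316 ≈ 0.6297
  upper = min{1, (1 − p₀)/p₁} = 0.883 / 0.316 ≈ 2.7943 → capped at 1

0.630 ≤ PN ≤ 1.000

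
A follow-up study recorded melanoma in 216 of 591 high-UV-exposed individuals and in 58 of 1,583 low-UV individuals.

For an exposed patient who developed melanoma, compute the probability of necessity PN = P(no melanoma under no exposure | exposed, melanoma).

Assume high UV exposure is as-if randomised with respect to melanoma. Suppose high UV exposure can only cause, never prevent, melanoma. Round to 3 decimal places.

PN ≈ 0.900

p₁ = P(outcome | exposed) = 216/591 = 0.36548
p₀ = P(outcome | unexposed) = 58/1583 = 0.036639
Under exogeneity and monotonicity, PN = (p₁ − p₀) / p₁.
PN = (0.36548 − 0.036639) / 0.36548 = 0.32884 / 0.36548 ≈ 0.8998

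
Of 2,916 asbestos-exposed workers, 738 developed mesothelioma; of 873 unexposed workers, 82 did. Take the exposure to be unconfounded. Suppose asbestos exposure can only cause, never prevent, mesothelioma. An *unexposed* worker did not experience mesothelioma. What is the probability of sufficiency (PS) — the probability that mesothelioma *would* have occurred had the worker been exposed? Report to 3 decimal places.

p₁ = P(outcome | exposed) = 738/2916 = 0.25309
p₀ = P(outcome | unexposed) = 82/873 = 0.093929
Under exogeneity and monotonicity, PS = (p₁ − p₀) / (1 − p₀).
PS = (0.25309 − 0.093929) / (1 − 0.093929) = 0.15916 / 0.90607 ≈ 0.1757

PS ≈ 0.176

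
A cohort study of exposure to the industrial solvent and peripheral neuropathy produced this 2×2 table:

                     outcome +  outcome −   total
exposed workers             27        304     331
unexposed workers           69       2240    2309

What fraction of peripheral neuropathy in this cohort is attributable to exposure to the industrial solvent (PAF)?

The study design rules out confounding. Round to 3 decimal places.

p₁ = P(outcome | exposed) = 27/331 = 0.081571
p₀ = P(outcome | unexposed) = 69/2309 = 0.029883
Exposure prevalence π = 331/2640 = 0.12538; overall risk P(Y=1) = 0.036364.
Under exogeneity, PAF = [P(Y=1) − p₀]/P(Y=1).
PAF = (0.036364 − 0.029883) / 0.036364 ≈ 0.1782

PAF ≈ 0.178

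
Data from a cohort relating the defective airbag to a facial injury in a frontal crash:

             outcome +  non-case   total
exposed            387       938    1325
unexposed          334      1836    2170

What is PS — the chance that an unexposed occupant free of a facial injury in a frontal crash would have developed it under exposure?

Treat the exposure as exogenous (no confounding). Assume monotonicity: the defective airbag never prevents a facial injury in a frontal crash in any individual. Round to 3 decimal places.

PS ≈ 0.163

p₁ = P(outcome | exposed) = 387/1325 = 0.29208
p₀ = P(outcome | unexposed) = 334/2170 = 0.15392
Under exogeneity and monotonicity, PS = (p₁ − p₀)/(1 − p₀).
PS = (0.29208 − 0.15392) / 0.84608 ≈ 0.1633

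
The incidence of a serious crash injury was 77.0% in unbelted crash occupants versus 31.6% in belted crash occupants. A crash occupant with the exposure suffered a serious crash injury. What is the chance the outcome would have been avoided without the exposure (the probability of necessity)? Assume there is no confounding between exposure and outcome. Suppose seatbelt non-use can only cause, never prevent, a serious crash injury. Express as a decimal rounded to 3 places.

p₁ = 0.77, p₀ = 0.316.
Under exogeneity and monotonicity, PN = (p₁ − p₀) / p₁.
PN = (0.77 − 0.316) / 0.77 = 0.454 / 0.77 ≈ 0.5896

PN ≈ 0.590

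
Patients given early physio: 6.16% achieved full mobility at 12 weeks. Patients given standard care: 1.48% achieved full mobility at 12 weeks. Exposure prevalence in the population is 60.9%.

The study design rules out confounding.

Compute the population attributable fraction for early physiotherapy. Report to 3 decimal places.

PAF ≈ 0.658

p₁ = 0.0616, p₀ = 0.0148.
Overall risk P(Y=1) = π·p₁ + (1−π)·p₀ = 0.609×0.0616 + 0.391×0.0148 = 0.043301.
Under exogeneity, PAF = [P(Y=1) − p₀] / P(Y=1).
PAF = (0.043301 − 0.0148) / 0.043301 ≈ 0.6582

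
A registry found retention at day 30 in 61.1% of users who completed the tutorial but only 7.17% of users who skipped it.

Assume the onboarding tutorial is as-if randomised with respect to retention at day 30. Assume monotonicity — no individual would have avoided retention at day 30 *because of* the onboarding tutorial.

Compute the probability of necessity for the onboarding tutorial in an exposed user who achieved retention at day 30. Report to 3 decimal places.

p₁ = 0.611, p₀ = 0.0717.
Under exogeneity and monotonicity, PN = (p₁ − p₀) / p₁.
PN = (0.611 − 0.0717) / 0.611 = 0.5393 / 0.611 ≈ 0.8827

PN ≈ 0.883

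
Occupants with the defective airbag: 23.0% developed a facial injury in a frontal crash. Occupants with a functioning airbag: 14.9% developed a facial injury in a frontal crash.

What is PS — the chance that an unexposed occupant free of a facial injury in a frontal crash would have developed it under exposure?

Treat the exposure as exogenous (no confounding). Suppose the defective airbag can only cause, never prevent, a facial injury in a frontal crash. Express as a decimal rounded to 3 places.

p₁ = 0.23, p₀ = 0.149.
Under exogeneity and monotonicity, PS = (p₁ − p₀) / (1 − p₀).
PS = (0.23 − 0.149) / (1 − 0.149) = 0.081 / 0.851 ≈ 0.0952

PS ≈ 0.095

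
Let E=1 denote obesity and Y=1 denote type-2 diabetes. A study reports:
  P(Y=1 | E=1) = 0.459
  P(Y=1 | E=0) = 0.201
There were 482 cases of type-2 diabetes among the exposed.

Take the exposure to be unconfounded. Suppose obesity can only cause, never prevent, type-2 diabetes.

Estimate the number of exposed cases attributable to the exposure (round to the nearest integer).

Let p₁ = 0.459, p₀ = 0.201.
PN = (p₁ − p₀)/p₁ = (0.459 − 0.201) / 0.459 ≈ 0.56209.
Attributable cases ≈ PN × (exposed cases) = 0.56209 × 482 ≈ 270.93.

about 271 cases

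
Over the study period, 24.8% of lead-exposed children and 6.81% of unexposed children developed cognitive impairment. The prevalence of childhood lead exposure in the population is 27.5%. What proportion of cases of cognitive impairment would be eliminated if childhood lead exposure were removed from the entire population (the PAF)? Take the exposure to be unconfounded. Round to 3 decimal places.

p₁ = 0.248, p₀ = 0.0681.
Overall risk P(Y=1) = π·p₁ + (1−π)·p₀ = 0.275×0.248 + 0.725×0.0681 = 0.11757.
Under exogeneity, PAF = [P(Y=1) − p₀] / P(Y=1).
PAF = (0.11757 − 0.0681) / 0.11757 ≈ 0.4208

PAF ≈ 0.421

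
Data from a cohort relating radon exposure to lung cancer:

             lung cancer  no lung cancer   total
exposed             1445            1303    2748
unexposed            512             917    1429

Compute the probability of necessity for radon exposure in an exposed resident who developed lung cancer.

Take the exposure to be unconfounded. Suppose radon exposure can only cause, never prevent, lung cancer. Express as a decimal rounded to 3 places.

PN ≈ 0.319

p₁ = P(outcome | exposed) = 1445/2748 = 0.52584
p₀ = P(outcome | unexposed) = 512/1429 = 0.35829
Under exogeneity and monotonicity, PN = (p₁ − p₀) / p₁.
PN = (0.52584 − 0.35829) / 0.52584 = 0.16754 / 0.52584 ≈ 0.3186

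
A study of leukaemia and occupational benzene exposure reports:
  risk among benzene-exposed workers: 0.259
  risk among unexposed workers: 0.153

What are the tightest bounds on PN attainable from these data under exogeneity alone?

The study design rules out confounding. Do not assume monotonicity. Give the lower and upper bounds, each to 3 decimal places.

Let p₁ = 0.259, p₀ = 0.153.
Under exogeneity alone the bounds on PN are max{0,(p₁−p₀)/p₁} ≤ PN ≤ min{1,(1−p₀)/p₁}.
  lower = (p₁ − p₀)/p₁ = 0.106 / 0.259 ≈ 0.4093
  upper = min{1, (1 − p₀)/p₁} = 0.847 / 0.259 ≈ 3.2703 → capped at 1

0.409 ≤ PN ≤ 1.000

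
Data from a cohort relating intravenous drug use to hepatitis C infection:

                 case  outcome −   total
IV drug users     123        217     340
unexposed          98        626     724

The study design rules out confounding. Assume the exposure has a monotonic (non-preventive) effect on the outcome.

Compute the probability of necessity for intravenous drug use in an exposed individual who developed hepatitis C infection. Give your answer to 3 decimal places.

PN ≈ 0.626

p₁ = P(outcome | exposed) = 123/340 = 0.36176
p₀ = P(outcome | unexposed) = 98/724 = 0.13536
Under exogeneity and monotonicity, PN = (p₁ − p₀) / p₁.
PN = (0.36176 − 0.13536) / 0.36176 = 0.22641 / 0.36176 ≈ 0.6258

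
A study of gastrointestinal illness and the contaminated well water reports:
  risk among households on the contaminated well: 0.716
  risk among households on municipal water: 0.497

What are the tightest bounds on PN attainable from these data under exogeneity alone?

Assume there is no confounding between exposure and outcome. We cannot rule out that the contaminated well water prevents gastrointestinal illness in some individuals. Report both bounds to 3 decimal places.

Let p₁ = 0.716, p₀ = 0.497.
Under exogeneity alone the bounds on PN are max{0,(p₁−p₀)/p₁} ≤ PN ≤ min{1,(1−p₀)/p₁}.
  lower = (p₁ − p₀)/p₁ = 0.219 / 0.716 ≈ 0.3059
  upper = min{1, (1 − p₀)/p₁} = 0.503 / 0.716 ≈ 0.7025

0.306 ≤ PN ≤ 0.703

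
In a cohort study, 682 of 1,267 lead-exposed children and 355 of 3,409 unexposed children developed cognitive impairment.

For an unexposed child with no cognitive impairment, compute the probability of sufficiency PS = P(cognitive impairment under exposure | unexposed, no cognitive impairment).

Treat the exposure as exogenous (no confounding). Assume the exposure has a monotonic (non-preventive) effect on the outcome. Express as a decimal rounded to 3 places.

p₁ = P(outcome | exposed) = 682/1267 = 0.53828
p₀ = P(outcome | unexposed) = 355/3409 = 0.10414
Under exogeneity and monotonicity, PS = (p₁ − p₀) / (1 − p₀).
PS = (0.53828 − 0.10414) / (1 − 0.10414) = 0.43414 / 0.89586 ≈ 0.4846

PS ≈ 0.485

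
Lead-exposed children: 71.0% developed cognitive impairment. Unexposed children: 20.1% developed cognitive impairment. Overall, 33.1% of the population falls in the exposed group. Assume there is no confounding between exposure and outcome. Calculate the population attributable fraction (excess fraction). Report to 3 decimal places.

PAF ≈ 0.456

p₁ = 0.71, p₀ = 0.201.
Overall risk P(Y=1) = π·p₁ + (1−π)·p₀ = 0.331×0.71 + 0.669×0.201 = 0.36948.
Under exogeneity, PAF = [P(Y=1) − p₀] / P(Y=1).
PAF = (0.36948 − 0.201) / 0.36948 ≈ 0.4560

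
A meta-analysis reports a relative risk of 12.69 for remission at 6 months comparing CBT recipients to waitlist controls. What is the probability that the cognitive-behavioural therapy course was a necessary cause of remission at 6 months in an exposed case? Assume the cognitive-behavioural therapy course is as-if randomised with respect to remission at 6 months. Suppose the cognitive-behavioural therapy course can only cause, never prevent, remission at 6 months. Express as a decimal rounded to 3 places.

PN ≈ 0.921

Under exogeneity and monotonicity, PN = (RR − 1) / RR = 1 − 1/RR.
PN = (12.69 − 1) / 12.69 = 11.69 / 12.69 ≈ 0.9212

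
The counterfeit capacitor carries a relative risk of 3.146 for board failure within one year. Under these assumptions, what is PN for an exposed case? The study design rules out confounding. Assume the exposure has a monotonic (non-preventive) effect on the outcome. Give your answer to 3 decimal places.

PN ≈ 0.682

Under exogeneity and monotonicity, PN = (RR − 1) / RR = 1 − 1/RR.
PN = (3.146 − 1) / 3.146 = 2.146 / 3.146 ≈ 0.6821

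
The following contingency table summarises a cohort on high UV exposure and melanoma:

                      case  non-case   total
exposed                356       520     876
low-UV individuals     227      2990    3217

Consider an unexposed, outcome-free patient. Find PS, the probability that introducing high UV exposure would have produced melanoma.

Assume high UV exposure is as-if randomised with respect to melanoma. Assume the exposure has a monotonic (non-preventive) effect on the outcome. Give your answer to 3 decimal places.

PS ≈ 0.361

p₁ = P(outcome | exposed) = 356/876 = 0.40639
p₀ = P(outcome | unexposed) = 227/3217 = 0.070563
Under exogeneity and monotonicity, PS = (p₁ − p₀)/(1 − p₀).
PS = (0.40639 − 0.070563) / 0.92944 ≈ 0.3613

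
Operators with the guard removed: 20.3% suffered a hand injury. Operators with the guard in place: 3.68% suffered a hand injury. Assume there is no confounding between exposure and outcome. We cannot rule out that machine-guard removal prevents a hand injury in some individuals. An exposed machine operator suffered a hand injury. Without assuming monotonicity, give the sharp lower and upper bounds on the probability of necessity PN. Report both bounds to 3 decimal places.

p₁ = 0.203, p₀ = 0.0368.
Under exogeneity alone the bounds on PN are max{0,(p₁−p₀)/p₁} ≤ PN ≤ min{1,(1−p₀)/p₁}.
  lower = (p₁ − p₀)/p₁ = 0.1662 / 0.203 ≈ 0.8187
  upper = min{1, (1 − p₀)/p₁} = 0.9632 / 0.203 ≈ 4.7448 → capped at 1

0.819 ≤ PN ≤ 1.000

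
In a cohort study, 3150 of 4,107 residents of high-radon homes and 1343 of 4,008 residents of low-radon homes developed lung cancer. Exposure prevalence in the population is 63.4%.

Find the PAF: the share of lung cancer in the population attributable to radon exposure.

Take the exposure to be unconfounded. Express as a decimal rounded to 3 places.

PAF ≈ 0.450

p₁ = P(outcome | exposed) = 3150/4107 = 0.76698
p₀ = P(outcome | unexposed) = 1343/4008 = 0.33508
Overall risk P(Y=1) = π·p₁ + (1−π)·p₀ = 0.634×0.76698 + 0.366×0.33508 = 0.60891.
Under exogeneity, PAF = [P(Y=1) − p₀] / P(Y=1).
PAF = (0.60891 − 0.33508) / 0.60891 ≈ 0.4497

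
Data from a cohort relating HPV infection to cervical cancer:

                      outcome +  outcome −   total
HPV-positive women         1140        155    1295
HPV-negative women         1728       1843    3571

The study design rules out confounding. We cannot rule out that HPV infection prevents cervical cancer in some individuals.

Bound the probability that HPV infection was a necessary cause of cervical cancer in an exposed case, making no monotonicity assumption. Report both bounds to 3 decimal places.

p₁ = P(outcome | exposed) = 1140/1295 = 0.88031
p₀ = P(outcome | unexposed) = 1728/3571 = 0.4839
Under exogeneity alone the bounds on PN are max{0,(p₁−p₀)/p₁} ≤ PN ≤ min{1,(1−p₀)/p₁}.
  lower = (p₁ − p₀)/p₁ = 0.39641 / 0.88031 ≈ 0.4503
  upper = min{1, (1 − p₀)/p₁} = 0.5161 / 0.88031 ≈ 0.5863

0.450 ≤ PN ≤ 0.586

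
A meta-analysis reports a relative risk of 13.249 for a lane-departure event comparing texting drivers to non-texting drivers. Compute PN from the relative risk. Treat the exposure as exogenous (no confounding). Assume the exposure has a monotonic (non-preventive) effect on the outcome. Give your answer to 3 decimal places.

Under exogeneity and monotonicity, PN = (RR − 1) / RR = 1 − 1/RR.
PN = (13.249 − 1) / 13.249 = 12.25 / 13.249 ≈ 0.9245

PN ≈ 0.925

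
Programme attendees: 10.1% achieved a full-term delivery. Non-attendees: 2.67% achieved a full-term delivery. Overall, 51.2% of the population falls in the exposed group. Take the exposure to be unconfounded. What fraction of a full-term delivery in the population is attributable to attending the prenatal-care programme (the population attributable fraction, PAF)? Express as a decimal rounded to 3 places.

p₁ = 0.101, p₀ = 0.0267.
Overall risk P(Y=1) = π·p₁ + (1−π)·p₀ = 0.512×0.101 + 0.488×0.0267 = 0.064742.
Under exogeneity, PAF = [P(Y=1) − p₀] / P(Y=1).
PAF = (0.064742 − 0.0267) / 0.064742 ≈ 0.5876

PAF ≈ 0.588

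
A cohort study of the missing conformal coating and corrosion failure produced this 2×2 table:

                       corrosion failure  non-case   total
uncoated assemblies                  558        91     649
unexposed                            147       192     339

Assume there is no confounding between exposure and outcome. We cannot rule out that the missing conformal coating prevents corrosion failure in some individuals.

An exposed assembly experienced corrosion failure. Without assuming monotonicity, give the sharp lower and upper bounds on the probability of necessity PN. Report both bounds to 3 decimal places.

p₁ = P(outcome | exposed) = 558/649 = 0.85978
p₀ = P(outcome | unexposed) = 147/339 = 0.43363
Under exogeneity alone the bounds on PN are max{0,(p₁−p₀)/p₁} ≤ PN ≤ min{1,(1−p₀)/p₁}.
  lower = (p₁ − p₀)/p₁ = 0.42616 / 0.85978 ≈ 0.4957
  upper = min{1, (1 − p₀)/p₁} = 0.56637 / 0.85978 ≈ 0.6587

0.496 ≤ PN ≤ 0.659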